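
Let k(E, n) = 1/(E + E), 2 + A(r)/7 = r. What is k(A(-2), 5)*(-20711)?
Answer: 20711/56 ≈ 369.84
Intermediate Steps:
A(r) = -14 + 7*r
k(E, n) = 1/(2*E)
k(A(-2), 5)*(-20711) = (1/(2*(-14 + 7*(-2))))*(-20711) = (1/(2*(-14 - 14)))*(-20711) = ((½)/(-28))*(-20711) = ((½)*(-1/28))*(-20711) = -1/56*(-20711) = 20711/56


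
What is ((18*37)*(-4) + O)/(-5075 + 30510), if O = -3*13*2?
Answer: -2742/25435 ≈ -0.10780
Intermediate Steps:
O = -78 (O = -39*2 = -78)
((18*37)*(-4) + O)/(-5075 + 30510) = ((18*37)*(-4) - 78)/(-5075 + 30510) = (666*(-4) - 78)/25435 = (-2664 - 78)*(1/25435) = -2742*1/25435 = -2742/25435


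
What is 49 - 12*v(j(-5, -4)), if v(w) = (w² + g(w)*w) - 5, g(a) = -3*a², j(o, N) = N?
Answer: -2387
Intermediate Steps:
v(w) = -5 + w² - 3*w³ (v(w) = (w² + (-3*w²)*w) - 5 = (w² - 3*w³) - 5 = -5 + w² - 3*w³)
49 - 12*v(j(-5, -4)) = 49 - 12*(-5 + (-4)² - 3*(-4)³) = 49 - 12*(-5 + 16 - 3*(-64)) = 49 - 12*(-5 + 16 + 192) = 49 - 12*203 = 49 - 2436 = -2387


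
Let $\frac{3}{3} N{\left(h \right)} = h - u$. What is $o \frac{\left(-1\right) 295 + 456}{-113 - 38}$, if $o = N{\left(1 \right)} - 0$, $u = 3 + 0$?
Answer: $\frac{322}{151} \approx 2.1325$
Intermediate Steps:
$u = 3$
$N{\left(h \right)} = -3 + h$ ($N{\left(h \right)} = h - 3 = -3 + h$)
$o = -2$ ($o = \left(-3 + 1\right) - 0 = -2 + 0 = -2$)
$o \frac{\left(-1\right) 295 + 456}{-113 - 38} = - 2 \frac{\left(-1\right) 295 + 456}{-113 - 38} = - 2 \frac{-295 + 456}{-113 - 38} = - 2 \frac{161}{-113 - 38} = - 2 \frac{161}{-151} = - 2 \cdot 161 \left(- \frac{1}{151}\right) = \left(-2\right) \left(- \frac{161}{151}\right) = \frac{322}{151}$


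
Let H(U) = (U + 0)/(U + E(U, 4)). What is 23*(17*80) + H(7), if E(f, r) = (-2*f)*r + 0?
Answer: 218959/7 ≈ 31280.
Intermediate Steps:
E(f, r) = -2*f*r (E(f, r) = -2*f*r + 0 = -2*f*r)
H(U) = -⅐ (H(U) = (U + 0)/(U - 2*U*4) = U/(U - 8*U) = U/((-7*U)) = U*(-1/(7*U)) = -⅐)
23*(17*80) + H(7) = 23*(17*80) - ⅐ = 23*1360 - ⅐ = 31280 - ⅐ = 218959/7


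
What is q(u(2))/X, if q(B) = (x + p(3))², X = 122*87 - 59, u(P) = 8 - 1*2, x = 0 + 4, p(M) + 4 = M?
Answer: 9/10555 ≈ 0.00085268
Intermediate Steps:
p(M) = -4 + M
x = 4
u(P) = 6 (u(P) = 8 - 2 = 6)
X = 10555 (X = 10614 - 59 = 10555)
q(B) = 9 (q(B) = (4 + (-4 + 3))² = (4 - 1)² = 3² = 9)
q(u(2))/X = 9/10555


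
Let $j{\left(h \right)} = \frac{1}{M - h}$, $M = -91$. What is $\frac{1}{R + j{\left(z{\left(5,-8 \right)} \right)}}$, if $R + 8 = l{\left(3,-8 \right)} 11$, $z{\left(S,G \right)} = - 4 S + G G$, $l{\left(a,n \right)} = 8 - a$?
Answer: $\frac{135}{6344} \approx 0.02128$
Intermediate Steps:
$z{\left(S,G \right)} = G^{2} - 4 S$ ($z{\left(S,G \right)} = - 4 S + G^{2} = G^{2} - 4 S$)
$j{\left(h \right)} = \frac{1}{-91 - h}$
$R = 47$ ($R = -8 + \left(8 - 3\right) 11 = -8 + 5 \cdot 11 = -8 + 55 = 47$)
$\frac{1}{R + j{\left(z{\left(5,-8 \right)} \right)}} = \frac{1}{47 - \frac{1}{91 + \left(\left(-8\right)^{2} - 20\right)}} = \frac{1}{47 - \frac{1}{91 + \left(64 - 20\right)}} = \frac{1}{47 - \frac{1}{91 + 44}} = \frac{1}{47 - \frac{1}{135}} = \frac{1}{\frac{6344}{135}} = \frac{135}{6344}$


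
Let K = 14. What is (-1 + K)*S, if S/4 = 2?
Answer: 104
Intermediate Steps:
S = 8 (S = 4*2 = 8)
(-1 + K)*S = (-1 + 14)*8 = 13*8 = 104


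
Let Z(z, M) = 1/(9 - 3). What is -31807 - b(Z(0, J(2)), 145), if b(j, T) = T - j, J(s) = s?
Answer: -191711/6 ≈ -31952.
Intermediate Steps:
Z(z, M) = ⅙ (Z(z, M) = 1/6 = ⅙)
-31807 - b(Z(0, J(2)), 145) = -31807 - (145 - 1*⅙) = -31807 - (145 - ⅙) = -31807 - 1*869/6 = -31807 - 869/6 = -191711/6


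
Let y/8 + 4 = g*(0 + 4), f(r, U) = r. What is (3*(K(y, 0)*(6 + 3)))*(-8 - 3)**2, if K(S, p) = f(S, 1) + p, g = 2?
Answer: 104544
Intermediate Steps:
y = 32 (y = -32 + 8*(2*(0 + 4)) = -32 + 8*(2*4) = -32 + 8*8 = -32 + 64 = 32)
K(S, p) = S + p
(3*(K(y, 0)*(6 + 3)))*(-8 - 3)**2 = (3*((32 + 0)*(6 + 3)))*(-8 - 3)**2 = (3*(32*9))*(-11)**2 = (3*288)*121 = 864*121 = 104544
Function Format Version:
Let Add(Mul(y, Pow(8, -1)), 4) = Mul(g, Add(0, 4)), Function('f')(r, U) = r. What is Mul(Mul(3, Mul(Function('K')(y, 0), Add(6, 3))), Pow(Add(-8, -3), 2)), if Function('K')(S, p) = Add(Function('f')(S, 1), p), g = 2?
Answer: 104544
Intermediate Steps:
y = 32 (y = Add(-32, Mul(8, Mul(2, Add(0, 4)))) = Add(-32, Mul(8, Mul(2, 4))) = Add(-32, Mul(8, 8)) = Add(-32, 64) = 32)
Function('K')(S, p) = Add(S, p)
Mul(Mul(3, Mul(Function('K')(y, 0), Add(6, 3))), Pow(Add(-8, -3), 2)) = Mul(Mul(3, Mul(Add(32, 0), Add(6, 3))), Pow(Add(-8, -3), 2)) = Mul(Mul(3, Mul(32, 9)), Pow(-11, 2)) = Mul(Mul(3, 288), 121) = Mul(864, 121) = 104544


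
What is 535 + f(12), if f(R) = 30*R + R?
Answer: 907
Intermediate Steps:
f(R) = 31*R
535 + f(12) = 535 + 31*12 = 535 + 372 = 907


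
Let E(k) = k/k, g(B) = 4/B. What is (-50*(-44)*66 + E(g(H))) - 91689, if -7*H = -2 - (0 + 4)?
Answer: 53512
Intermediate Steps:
H = 6/7 (H = -(-2 - (0 + 4))/7 = -(-2 - 1*4)/7 = -(-2 - 4)/7 = -1/7*(-6) = 6/7 ≈ 0.85714)
E(k) = 1
(-50*(-44)*66 + E(g(H))) - 91689 = (-50*(-44)*66 + 1) - 91689 = (2200*66 + 1) - 91689 = (145200 + 1) - 91689 = 145201 - 91689 = 53512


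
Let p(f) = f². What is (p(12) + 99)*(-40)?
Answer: -9720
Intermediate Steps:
(p(12) + 99)*(-40) = (12² + 99)*(-40) = (144 + 99)*(-40) = 243*(-40) = -9720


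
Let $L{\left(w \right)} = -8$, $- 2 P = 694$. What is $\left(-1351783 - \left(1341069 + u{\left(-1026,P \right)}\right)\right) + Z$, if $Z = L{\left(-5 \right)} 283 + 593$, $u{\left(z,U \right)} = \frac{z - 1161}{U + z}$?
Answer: $- \frac{3699582266}{1373} \approx -2.6945 \cdot 10^{6}$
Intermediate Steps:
$P = -347$ ($P = \left(- \frac{1}{2}\right) 694 = -347$)
$u{\left(z,U \right)} = \frac{-1161 + z}{U + z}$
$Z = -1671$ ($Z = \left(-8\right) 283 + 593 = -2264 + 593 = -1671$)
$\left(-1351783 - \left(1341069 + u{\left(-1026,P \right)}\right)\right) + Z = \left(-1351783 - \left(1341069 + \frac{-1161 - 1026}{-347 - 1026}\right)\right) - 1671 = \left(-1351783 - \left(1341069 + \frac{1}{-1373} \left(-2187\right)\right)\right) - 1671 = \left(-1351783 - \left(1341069 - - \frac{2187}{1373}\right)\right) - 1671 = \left(-1351783 - \frac{1841289924}{1373}\right) - 1671 = - \frac{3697287983}{1373} - 1671 = - \frac{3699582266}{1373}$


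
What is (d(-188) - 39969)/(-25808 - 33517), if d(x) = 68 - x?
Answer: 39713/59325 ≈ 0.66941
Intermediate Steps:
(d(-188) - 39969)/(-25808 - 33517) = ((68 - 1*(-188)) - 39969)/(-25808 - 33517) = ((68 + 188) - 39969)/(-59325) = (256 - 39969)*(-1/59325) = -39713*(-1/59325) = 39713/59325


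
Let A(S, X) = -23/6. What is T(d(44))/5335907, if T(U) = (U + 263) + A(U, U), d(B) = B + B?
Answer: 2083/32015442 ≈ 6.5062e-5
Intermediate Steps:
A(S, X) = -23/6 (A(S, X) = -23*1/6 = -23/6)
d(B) = 2*B
T(U) = 1555/6 + U (T(U) = (U + 263) - 23/6 = (263 + U) - 23/6 = 1555/6 + U)
T(d(44))/5335907 = (1555/6 + 2*44)/5335907 = (1555/6 + 88)*(1/5335907) = (2083/6)*(1/5335907) = 2083/32015442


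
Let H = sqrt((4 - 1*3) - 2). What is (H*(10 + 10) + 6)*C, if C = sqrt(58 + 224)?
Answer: sqrt(282)*(6 + 20*I) ≈ 100.76 + 335.86*I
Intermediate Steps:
H = I (H = sqrt((4 - 3) - 2) = sqrt(1 - 2) = sqrt(-1) = I ≈ 1.0*I)
C = sqrt(282) ≈ 16.793
(H*(10 + 10) + 6)*C = (I*(10 + 10) + 6)*sqrt(282) = (I*20 + 6)*sqrt(282) = (20*I + 6)*sqrt(282) = (6 + 20*I)*sqrt(282) = sqrt(282)*(6 + 20*I)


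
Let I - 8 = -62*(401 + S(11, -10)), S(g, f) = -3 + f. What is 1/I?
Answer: -1/24048 ≈ -4.1583e-5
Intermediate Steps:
I = -24048 (I = 8 - 62*(401 + (-3 - 10)) = 8 - 62*(401 - 13) = 8 - 62*388 = 8 - 24056 = -24048)
1/I = 1/(-24048) = -1/24048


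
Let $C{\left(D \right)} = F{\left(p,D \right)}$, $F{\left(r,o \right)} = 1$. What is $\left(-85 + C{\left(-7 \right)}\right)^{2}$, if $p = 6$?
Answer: $7056$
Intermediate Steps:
$C{\left(D \right)} = 1$
$\left(-85 + C{\left(-7 \right)}\right)^{2} = \left(-85 + 1\right)^{2} = \left(-84\right)^{2} = 7056$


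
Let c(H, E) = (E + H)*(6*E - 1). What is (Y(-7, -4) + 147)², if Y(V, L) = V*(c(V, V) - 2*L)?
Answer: 16999129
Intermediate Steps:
c(H, E) = (-1 + 6*E)*(E + H) (c(H, E) = (E + H)*(-1 + 6*E) = (-1 + 6*E)*(E + H))
Y(V, L) = V*(-2*L - 2*V + 12*V²) (Y(V, L) = V*((-V - V + 6*V² + 6*V*V) - 2*L) = V*((-V - V + 6*V² + 6*V²) - 2*L) = V*((-2*V + 12*V²) - 2*L) = V*(-2*L - 2*V + 12*V²))
(Y(-7, -4) + 147)² = (2*(-7)*(-1*(-4) - 1*(-7) + 6*(-7)²) + 147)² = (2*(-7)*(4 + 7 + 6*49) + 147)² = (2*(-7)*(4 + 7 + 294) + 147)² = (2*(-7)*305 + 147)² = (-4270 + 147)² = (-4123)² = 16999129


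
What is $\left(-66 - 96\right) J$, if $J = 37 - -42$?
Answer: $-12798$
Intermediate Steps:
$J = 79$ ($J = 37 + 42 = 79$)
$\left(-66 - 96\right) J = \left(-66 - 96\right) 79 = \left(-162\right) 79 = -12798$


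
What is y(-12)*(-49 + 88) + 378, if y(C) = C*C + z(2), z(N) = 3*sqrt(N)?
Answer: 5994 + 117*sqrt(2) ≈ 6159.5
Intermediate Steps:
y(C) = C**2 + 3*sqrt(2) (y(C) = C*C + 3*sqrt(2) = C**2 + 3*sqrt(2))
y(-12)*(-49 + 88) + 378 = ((-12)**2 + 3*sqrt(2))*(-49 + 88) + 378 = (144 + 3*sqrt(2))*39 + 378 = (5616 + 117*sqrt(2)) + 378 = 5994 + 117*sqrt(2)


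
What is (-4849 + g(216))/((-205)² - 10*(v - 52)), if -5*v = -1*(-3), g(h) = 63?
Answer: -4786/42551 ≈ -0.11248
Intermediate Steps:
v = -⅗ (v = -(-1)*(-3)/5 = -⅕*3 = -⅗ ≈ -0.60000)
(-4849 + g(216))/((-205)² - 10*(v - 52)) = (-4849 + 63)/((-205)² - 10*(-⅗ - 52)) = -4786/(42025 - 10*(-263/5)) = -4786/(42025 + 526) = -4786/42551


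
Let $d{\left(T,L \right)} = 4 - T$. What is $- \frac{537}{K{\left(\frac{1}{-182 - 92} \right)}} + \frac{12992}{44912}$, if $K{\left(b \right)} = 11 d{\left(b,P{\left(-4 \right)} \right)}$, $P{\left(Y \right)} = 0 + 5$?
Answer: $- \frac{57602566}{4838867} \approx -11.904$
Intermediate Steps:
$P{\left(Y \right)} = 5$
$K{\left(b \right)} = 44 - 11 b$ ($K{\left(b \right)} = 11 \left(4 - b\right) = 44 - 11 b$)
$- \frac{537}{K{\left(\frac{1}{-182 - 92} \right)}} + \frac{12992}{44912} = - \frac{537}{44 - \frac{11}{-182 - 92}} + \frac{12992}{44912} = - \frac{537}{44 - \frac{11}{-274}} + 12992 \cdot \frac{1}{44912} = - \frac{537}{44 - - \frac{11}{274}} + \frac{116}{401} = - \frac{537}{44 + \frac{11}{274}} + \frac{116}{401} = - \frac{537}{\frac{12067}{274}} + \frac{116}{401} = \left(-537\right) \frac{274}{12067} + \frac{116}{401} = - \frac{147138}{12067} + \frac{116}{401} = - \frac{57602566}{4838867}$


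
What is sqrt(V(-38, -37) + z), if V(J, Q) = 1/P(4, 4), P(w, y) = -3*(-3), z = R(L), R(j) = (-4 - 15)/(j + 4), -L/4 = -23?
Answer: 5*I*sqrt(2)/24 ≈ 0.29463*I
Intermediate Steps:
L = 92 (L = -4*(-23) = 92)
R(j) = -19/(4 + j)
z = -19/96 (z = -19/(4 + 92) = -19/96 ≈ -0.19792)
P(w, y) = 9
V(J, Q) = 1/9
sqrt(V(-38, -37) + z) = sqrt(1/9 - 19/96) = sqrt(-25/288) = 5*I*sqrt(2)/24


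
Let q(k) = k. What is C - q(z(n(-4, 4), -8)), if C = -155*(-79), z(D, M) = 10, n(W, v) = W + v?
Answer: 12235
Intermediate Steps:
C = 12245
C - q(z(n(-4, 4), -8)) = 12245 - 1*10 = 12245 - 10 = 12235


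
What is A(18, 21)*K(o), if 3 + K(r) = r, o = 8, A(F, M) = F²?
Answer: 1620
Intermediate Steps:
K(r) = -3 + r
A(18, 21)*K(o) = 18²*(-3 + 8) = 324*5 = 1620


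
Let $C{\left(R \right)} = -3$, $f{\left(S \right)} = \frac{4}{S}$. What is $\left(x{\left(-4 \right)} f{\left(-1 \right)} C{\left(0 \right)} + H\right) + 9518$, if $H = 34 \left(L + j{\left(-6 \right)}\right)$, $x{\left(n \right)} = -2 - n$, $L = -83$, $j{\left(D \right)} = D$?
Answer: $6516$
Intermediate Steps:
$H = -3026$ ($H = 34 \left(-83 - 6\right) = 34 \left(-89\right) = -3026$)
$\left(x{\left(-4 \right)} f{\left(-1 \right)} C{\left(0 \right)} + H\right) + 9518 = \left(\left(-2 - -4\right) \frac{4}{-1} \left(-3\right) - 3026\right) + 9518 = \left(\left(-2 + 4\right) 4 \left(-1\right) \left(-3\right) - 3026\right) + 9518 = \left(2 \left(-4\right) \left(-3\right) - 3026\right) + 9518 = \left(\left(-8\right) \left(-3\right) - 3026\right) + 9518 = \left(24 - 3026\right) + 9518 = -3002 + 9518 = 6516$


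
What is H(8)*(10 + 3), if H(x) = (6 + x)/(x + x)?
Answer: 91/8 ≈ 11.375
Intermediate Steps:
H(x) = (6 + x)/(2*x) (H(x) = (6 + x)/((2*x)) = (6 + x)*(1/(2*x)) = (6 + x)/(2*x))
H(8)*(10 + 3) = ((½)*(6 + 8)/8)*(10 + 3) = ((½)*(⅛)*14)*13 = (7/8)*13 = 91/8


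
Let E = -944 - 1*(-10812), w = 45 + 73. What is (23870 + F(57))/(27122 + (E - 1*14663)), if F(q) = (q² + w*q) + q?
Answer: 33902/22327 ≈ 1.5184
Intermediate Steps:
w = 118
F(q) = q² + 119*q (F(q) = (q² + 118*q) + q = q² + 119*q)
E = 9868 (E = -944 + 10812 = 9868)
(23870 + F(57))/(27122 + (E - 1*14663)) = (23870 + 57*(119 + 57))/(27122 + (9868 - 1*14663)) = (23870 + 57*176)/(27122 + (9868 - 14663)) = (23870 + 10032)/(27122 - 4795) = 33902/22327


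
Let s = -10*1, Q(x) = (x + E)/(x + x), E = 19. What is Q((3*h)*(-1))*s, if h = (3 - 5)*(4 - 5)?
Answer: 65/6 ≈ 10.833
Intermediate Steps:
h = 2 (h = -2*(-1) = 2)
Q(x) = (19 + x)/(2*x) (Q(x) = (x + 19)/(x + x) = (19 + x)/((2*x)) = (19 + x)*(1/(2*x)) = (19 + x)/(2*x))
s = -10
Q((3*h)*(-1))*s = ((19 + (3*2)*(-1))/(2*(((3*2)*(-1)))))*(-10) = ((19 + 6*(-1))/(2*((6*(-1)))))*(-10) = ((1/2)*(19 - 6)/(-6))*(-10) = ((1/2)*(-1/6)*13)*(-10) = -13/12*(-10) = 65/6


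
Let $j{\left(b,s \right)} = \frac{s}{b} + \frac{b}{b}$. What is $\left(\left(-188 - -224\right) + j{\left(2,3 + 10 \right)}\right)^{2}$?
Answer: $\frac{7569}{4} \approx 1892.3$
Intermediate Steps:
$j{\left(b,s \right)} = 1 + \frac{s}{b}$ ($j{\left(b,s \right)} = \frac{s}{b} + 1 = 1 + \frac{s}{b}$)
$\left(\left(-188 - -224\right) + j{\left(2,3 + 10 \right)}\right)^{2} = \left(\left(-188 - -224\right) + \frac{2 + \left(3 + 10\right)}{2}\right)^{2} = \left(\left(-188 + 224\right) + \frac{2 + 13}{2}\right)^{2} = \left(36 + \frac{1}{2} \cdot 15\right)^{2} = \left(36 + \frac{15}{2}\right)^{2} = \left(\frac{87}{2}\right)^{2} = \frac{7569}{4}$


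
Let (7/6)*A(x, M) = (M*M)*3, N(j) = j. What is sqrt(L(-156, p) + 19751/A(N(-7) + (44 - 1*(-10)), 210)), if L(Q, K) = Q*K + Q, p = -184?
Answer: sqrt(45323081314)/1260 ≈ 168.96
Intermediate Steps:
L(Q, K) = Q + K*Q (L(Q, K) = K*Q + Q = Q + K*Q)
A(x, M) = 18*M**2/7 (A(x, M) = 6*((M*M)*3)/7 = 6*(M**2*3)/7 = 6*(3*M**2)/7 = 18*M**2/7)
sqrt(L(-156, p) + 19751/A(N(-7) + (44 - 1*(-10)), 210)) = sqrt(-156*(1 - 184) + 19751/(((18/7)*210**2))) = sqrt(-156*(-183) + 19751/(((18/7)*44100))) = sqrt(28548 + 19751/113400) = sqrt(3237362951/113400) = sqrt(45323081314)/1260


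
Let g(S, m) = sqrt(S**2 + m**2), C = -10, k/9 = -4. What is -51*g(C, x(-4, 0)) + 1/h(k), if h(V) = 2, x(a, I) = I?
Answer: -1019/2 ≈ -509.50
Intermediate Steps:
k = -36 (k = 9*(-4) = -36)
-51*g(C, x(-4, 0)) + 1/h(k) = -51*sqrt((-10)**2 + 0**2) + 1/2 = -51*sqrt(100 + 0) + 1/2 = -51*sqrt(100) + 1/2 = -51*10 + 1/2 = -510 + 1/2 = -1019/2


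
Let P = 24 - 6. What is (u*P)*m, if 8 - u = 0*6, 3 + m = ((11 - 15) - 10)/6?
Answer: -768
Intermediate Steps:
P = 18
m = -16/3 (m = -3 + ((11 - 15) - 10)/6 = -3 + (-4 - 10)*(1/6) = -3 - 14*1/6 = -3 - 7/3 = -16/3 ≈ -5.3333)
u = 8 (u = 8 - 0*6 = 8 - 1*0 = 8 + 0 = 8)
(u*P)*m = (8*18)*(-16/3) = 144*(-16/3) = -768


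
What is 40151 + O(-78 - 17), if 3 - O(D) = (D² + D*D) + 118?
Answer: 21986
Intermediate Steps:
O(D) = -115 - 2*D² (O(D) = 3 - ((D² + D*D) + 118) = 3 - ((D² + D²) + 118) = 3 - (2*D² + 118) = 3 - (118 + 2*D²) = 3 + (-118 - 2*D²) = -115 - 2*D²)
40151 + O(-78 - 17) = 40151 + (-115 - 2*(-78 - 17)²) = 40151 + (-115 - 2*(-95)²) = 40151 + (-115 - 2*9025) = 40151 + (-115 - 18050) = 40151 - 18165 = 21986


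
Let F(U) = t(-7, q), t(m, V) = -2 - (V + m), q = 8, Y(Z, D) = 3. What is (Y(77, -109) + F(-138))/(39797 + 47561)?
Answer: 0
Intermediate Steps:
t(m, V) = -2 - V - m (t(m, V) = -2 + (-V - m) = -2 - V - m)
F(U) = -3 (F(U) = -2 - 1*8 - 1*(-7) = -2 - 8 + 7 = -3)
(Y(77, -109) + F(-138))/(39797 + 47561) = (3 - 3)/(39797 + 47561) = 0/87358 = 0*(1/87358) = 0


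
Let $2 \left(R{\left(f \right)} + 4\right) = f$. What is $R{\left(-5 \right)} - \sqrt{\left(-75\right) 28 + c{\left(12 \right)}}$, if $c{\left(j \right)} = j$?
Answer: $- \frac{13}{2} - 6 i \sqrt{58} \approx -6.5 - 45.695 i$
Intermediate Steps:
$R{\left(f \right)} = -4 + \frac{f}{2}$
$R{\left(-5 \right)} - \sqrt{\left(-75\right) 28 + c{\left(12 \right)}} = \left(-4 + \frac{1}{2} \left(-5\right)\right) - \sqrt{\left(-75\right) 28 + 12} = \left(-4 - \frac{5}{2}\right) - \sqrt{-2100 + 12} = - \frac{13}{2} - \sqrt{-2088} = - \frac{13}{2} - 6 i \sqrt{58}$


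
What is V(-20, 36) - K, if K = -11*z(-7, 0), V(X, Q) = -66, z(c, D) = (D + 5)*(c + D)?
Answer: -451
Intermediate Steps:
z(c, D) = (5 + D)*(D + c)
K = 385 (K = -11*(0² + 5*0 + 5*(-7) + 0*(-7)) = -11*(0 + 0 - 35 + 0) = -11*(-35) = 385)
V(-20, 36) - K = -66 - 1*385 = -66 - 385 = -451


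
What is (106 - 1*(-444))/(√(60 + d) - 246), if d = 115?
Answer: -135300/60341 - 2750*√7/60341 ≈ -2.3628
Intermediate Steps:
(106 - 1*(-444))/(√(60 + d) - 246) = (106 - 1*(-444))/(√(60 + 115) - 246) = (106 + 444)/(√175 - 246) = 550/(5*√7 - 246) = 550/(-246 + 5*√7)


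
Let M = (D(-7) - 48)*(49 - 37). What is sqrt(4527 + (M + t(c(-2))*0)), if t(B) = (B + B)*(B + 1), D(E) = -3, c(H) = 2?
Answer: 3*sqrt(435) ≈ 62.570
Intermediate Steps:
t(B) = 2*B*(1 + B) (t(B) = (2*B)*(1 + B) = 2*B*(1 + B))
M = -612 (M = (-3 - 48)*(49 - 37) = -51*12 = -612)
sqrt(4527 + (M + t(c(-2))*0)) = sqrt(4527 + (-612 + (2*2*(1 + 2))*0)) = sqrt(4527 + (-612 + (2*2*3)*0)) = sqrt(4527 + (-612 + 12*0)) = sqrt(4527 + (-612 + 0)) = sqrt(4527 - 612) = sqrt(3915) = 3*sqrt(435)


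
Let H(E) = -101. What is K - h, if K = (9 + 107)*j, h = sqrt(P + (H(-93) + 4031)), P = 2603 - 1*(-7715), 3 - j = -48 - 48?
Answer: 11484 - 2*sqrt(3562) ≈ 11365.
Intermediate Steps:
j = 99 (j = 3 - (-48 - 48) = 3 - 1*(-96) = 3 + 96 = 99)
P = 10318 (P = 2603 + 7715 = 10318)
h = 2*sqrt(3562) (h = sqrt(10318 + (-101 + 4031)) = sqrt(10318 + 3930) = sqrt(14248) = 2*sqrt(3562) ≈ 119.36)
K = 11484 (K = (9 + 107)*99 = 116*99 = 11484)
K - h = 11484 - 2*sqrt(3562)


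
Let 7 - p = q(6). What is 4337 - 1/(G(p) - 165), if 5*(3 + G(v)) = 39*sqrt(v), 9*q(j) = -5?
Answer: 752587649/173527 + 65*sqrt(17)/347054 ≈ 4337.0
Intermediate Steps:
q(j) = -5/9 (q(j) = (1/9)*(-5) = -5/9)
p = 68/9 (p = 7 - 1*(-5/9) = 7 + 5/9 = 68/9 ≈ 7.5556)
G(v) = -3 + 39*sqrt(v)/5 (G(v) = -3 + (39*sqrt(v))/5 = -3 + 39*sqrt(v)/5)
4337 - 1/(G(p) - 165) = 4337 - 1/((-3 + 39*sqrt(68/9)/5) - 165) = 4337 - 1/((-3 + 39*(2*sqrt(17)/3)/5) - 165) = 4337 - 1/((-3 + 26*sqrt(17)/5) - 165) = 4337 - 1/(-168 + 26*sqrt(17)/5)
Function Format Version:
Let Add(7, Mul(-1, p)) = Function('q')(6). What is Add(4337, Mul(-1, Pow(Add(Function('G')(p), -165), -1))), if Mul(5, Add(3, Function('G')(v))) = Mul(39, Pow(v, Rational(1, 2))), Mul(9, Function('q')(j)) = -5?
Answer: Add(Rational(752587649, 173527), Mul(Rational(65, 347054), Pow(17, Rational(1, 2)))) ≈ 4337.0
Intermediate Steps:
Function('q')(j) = Rational(-5, 9) (Function('q')(j) = Mul(Rational(1, 9), -5) = Rational(-5, 9))
p = Rational(68, 9) (p = Add(7, Mul(-1, Rational(-5, 9))) = Add(7, Rational(5, 9)) = Rational(68, 9) ≈ 7.5556)
Function('G')(v) = Add(-3, Mul(Rational(39, 5), Pow(v, Rational(1, 2)))) (Function('G')(v) = Add(-3, Mul(Rational(1, 5), Mul(39, Pow(v, Rational(1, 2))))) = Add(-3, Mul(Rational(39, 5), Pow(v, Rational(1, 2)))))
Add(4337, Mul(-1, Pow(Add(Function('G')(p), -165), -1))) = Add(4337, Mul(-1, Pow(Add(Add(-3, Mul(Rational(39, 5), Pow(Rational(68, 9), Rational(1, 2)))), -165), -1))) = Add(4337, Mul(-1, Pow(Add(Add(-3, Mul(Rational(39, 5), Mul(Rational(2, 3), Pow(17, Rational(1, 2))))), -165), -1))) = Add(4337, Mul(-1, Pow(Add(Add(-3, Mul(Rational(26, 5), Pow(17, Rational(1, 2)))), -165), -1))) = Add(4337, Mul(-1, Pow(Add(-168, Mul(Rational(26, 5), Pow(17, Rational(1, 2)))), -1)))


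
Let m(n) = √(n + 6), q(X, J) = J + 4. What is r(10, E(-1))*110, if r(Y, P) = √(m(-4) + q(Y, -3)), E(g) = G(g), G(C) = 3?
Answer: 110*√(1 + √2) ≈ 170.92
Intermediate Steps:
q(X, J) = 4 + J
m(n) = √(6 + n)
E(g) = 3
r(Y, P) = √(1 + √2) (r(Y, P) = √(√(6 - 4) + (4 - 3)) = √(√2 + 1) = √(1 + √2))
r(10, E(-1))*110 = √(1 + √2)*110 = 110*√(1 + √2)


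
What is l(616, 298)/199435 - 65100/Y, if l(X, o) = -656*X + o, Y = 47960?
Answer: -1617468529/478245130 ≈ -3.3821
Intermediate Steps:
l(X, o) = o - 656*X
l(616, 298)/199435 - 65100/Y = (298 - 656*616)/199435 - 65100/47960 = (298 - 404096)*(1/199435) - 65100*1/47960 = -403798*1/199435 - 3255/2398 = -403798/199435 - 3255/2398 = -1617468529/478245130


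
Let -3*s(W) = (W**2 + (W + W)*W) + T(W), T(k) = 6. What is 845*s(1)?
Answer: -2535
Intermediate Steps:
s(W) = -2 - W**2 (s(W) = -((W**2 + (W + W)*W) + 6)/3 = -((W**2 + (2*W)*W) + 6)/3 = -((W**2 + 2*W**2) + 6)/3 = -(3*W**2 + 6)/3 = -(6 + 3*W**2)/3 = -2 - W**2)
845*s(1) = 845*(-2 - 1*1**2) = 845*(-2 - 1*1) = 845*(-2 - 1) = 845*(-3) = -2535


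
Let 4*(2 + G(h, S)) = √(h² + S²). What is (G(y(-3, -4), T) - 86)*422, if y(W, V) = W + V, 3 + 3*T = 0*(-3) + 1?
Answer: -37136 + 211*√445/6 ≈ -36394.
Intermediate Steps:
T = -⅔ (T = -1 + (0*(-3) + 1)/3 = -1 + (0 + 1)/3 = -1 + (⅓)*1 = -1 + ⅓ = -⅔ ≈ -0.66667)
y(W, V) = V + W
G(h, S) = -2 + √(S² + h²)/4 (G(h, S) = -2 + √(h² + S²)/4 = -2 + √(S² + h²)/4)
(G(y(-3, -4), T) - 86)*422 = ((-2 + √((-⅔)² + (-4 - 3)²)/4) - 86)*422 = ((-2 + √(4/9 + (-7)²)/4) - 86)*422 = ((-2 + √(4/9 + 49)/4) - 86)*422 = ((-2 + √(445/9)/4) - 86)*422 = ((-2 + (√445/3)/4) - 86)*422 = ((-2 + √445/12) - 86)*422 = (-88 + √445/12)*422 = -37136 + 211*√445/6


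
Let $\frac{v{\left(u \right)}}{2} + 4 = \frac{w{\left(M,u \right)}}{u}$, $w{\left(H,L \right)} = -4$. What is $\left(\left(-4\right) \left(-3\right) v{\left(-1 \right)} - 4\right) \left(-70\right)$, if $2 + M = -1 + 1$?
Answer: $280$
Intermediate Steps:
$M = -2$ ($M = -2 + \left(-1 + 1\right) = -2 + 0 = -2$)
$v{\left(u \right)} = -8 - \frac{8}{u}$ ($v{\left(u \right)} = -8 + 2 \left(- \frac{4}{u}\right) = -8 - \frac{8}{u}$)
$\left(\left(-4\right) \left(-3\right) v{\left(-1 \right)} - 4\right) \left(-70\right) = \left(\left(-4\right) \left(-3\right) \left(-8 - \frac{8}{-1}\right) - 4\right) \left(-70\right) = \left(12 \left(-8 - -8\right) - 4\right) \left(-70\right) = \left(12 \left(-8 + 8\right) - 4\right) \left(-70\right) = \left(12 \cdot 0 - 4\right) \left(-70\right) = \left(0 - 4\right) \left(-70\right) = \left(-4\right) \left(-70\right) = 280$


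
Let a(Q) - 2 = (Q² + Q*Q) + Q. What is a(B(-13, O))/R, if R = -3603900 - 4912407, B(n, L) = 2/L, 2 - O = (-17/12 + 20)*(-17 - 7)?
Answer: -16763/71219036672 ≈ -2.3537e-7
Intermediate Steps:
O = 448 (O = 2 - (-17/12 + 20)*(-17 - 7) = 2 - (-17*1/12 + 20)*(-24) = 2 - (-17/12 + 20)*(-24) = 2 - 223*(-24)/12 = 2 - 1*(-446) = 2 + 446 = 448)
a(Q) = 2 + Q + 2*Q² (a(Q) = 2 + ((Q² + Q*Q) + Q) = 2 + ((Q² + Q²) + Q) = 2 + (2*Q² + Q) = 2 + (Q + 2*Q²) = 2 + Q + 2*Q²)
R = -8516307
a(B(-13, O))/R = (2 + 2/448 + 2*(2/448)²)/(-8516307) = (2 + 2*(1/448) + 2*(2*(1/448))²)*(-1/8516307) = (2 + 1/224 + 2*(1/224)²)*(-1/8516307) = (2 + 1/224 + 2*(1/50176))*(-1/8516307) = (2 + 1/224 + 1/25088)*(-1/8516307) = (50289/25088)*(-1/8516307) = -16763/71219036672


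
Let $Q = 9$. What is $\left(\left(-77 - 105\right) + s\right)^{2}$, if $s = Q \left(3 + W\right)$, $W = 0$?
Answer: $24025$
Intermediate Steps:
$s = 27$ ($s = 9 \left(3 + 0\right) = 9 \cdot 3 = 27$)
$\left(\left(-77 - 105\right) + s\right)^{2} = \left(\left(-77 - 105\right) + 27\right)^{2} = \left(-182 + 27\right)^{2} = \left(-155\right)^{2} = 24025$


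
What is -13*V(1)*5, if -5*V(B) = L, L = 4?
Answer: 52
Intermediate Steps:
V(B) = -⅘ (V(B) = -⅕*4 = -⅘)
-13*V(1)*5 = -(-52)*5/5 = -13*(-4) = 52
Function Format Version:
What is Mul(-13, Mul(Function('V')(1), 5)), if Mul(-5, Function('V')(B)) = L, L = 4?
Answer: 52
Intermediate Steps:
Function('V')(B) = Rational(-4, 5) (Function('V')(B) = Mul(Rational(-1, 5), 4) = Rational(-4, 5))
Mul(-13, Mul(Function('V')(1), 5)) = Mul(-13, Mul(Rational(-4, 5), 5)) = Mul(-13, -4) = 52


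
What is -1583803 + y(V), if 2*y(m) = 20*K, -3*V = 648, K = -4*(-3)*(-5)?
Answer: -1584403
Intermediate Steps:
K = -60 (K = 12*(-5) = -60)
V = -216 (V = -⅓*648 = -216)
y(m) = -600 (y(m) = (20*(-60))/2 = (½)*(-1200) = -600)
-1583803 + y(V) = -1583803 - 600 = -1584403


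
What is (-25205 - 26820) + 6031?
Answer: -45994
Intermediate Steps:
(-25205 - 26820) + 6031 = -52025 + 6031 = -45994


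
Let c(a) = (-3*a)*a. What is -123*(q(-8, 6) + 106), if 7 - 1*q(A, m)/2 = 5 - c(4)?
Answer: -1722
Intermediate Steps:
c(a) = -3*a²
q(A, m) = -92 (q(A, m) = 14 - 2*(5 - (-3)*4²) = 14 - 2*(5 - (-3)*16) = 14 - 2*(5 - 1*(-48)) = 14 - 2*(5 + 48) = 14 - 2*53 = 14 - 106 = -92)
-123*(q(-8, 6) + 106) = -123*(-92 + 106) = -123*14 = -1722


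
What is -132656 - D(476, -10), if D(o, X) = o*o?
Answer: -359232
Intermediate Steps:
D(o, X) = o²
-132656 - D(476, -10) = -132656 - 1*476² = -132656 - 1*226576 = -132656 - 226576 = -359232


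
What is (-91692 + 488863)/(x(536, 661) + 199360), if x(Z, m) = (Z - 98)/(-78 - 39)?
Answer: 15489669/7774894 ≈ 1.9923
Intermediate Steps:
x(Z, m) = 98/117 - Z/117 (x(Z, m) = (-98 + Z)/(-117) = (-98 + Z)*(-1/117) = 98/117 - Z/117)
(-91692 + 488863)/(x(536, 661) + 199360) = (-91692 + 488863)/((98/117 - 1/117*536) + 199360) = 397171/((98/117 - 536/117) + 199360) = 397171/(-146/39 + 199360) = 397171/(7774894/39) = 397171*(39/7774894) = 15489669/7774894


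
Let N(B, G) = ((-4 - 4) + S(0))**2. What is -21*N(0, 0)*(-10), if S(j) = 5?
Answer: 1890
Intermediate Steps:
N(B, G) = 9 (N(B, G) = ((-4 - 4) + 5)**2 = (-8 + 5)**2 = (-3)**2 = 9)
-21*N(0, 0)*(-10) = -21*9*(-10) = -189*(-10) = 1890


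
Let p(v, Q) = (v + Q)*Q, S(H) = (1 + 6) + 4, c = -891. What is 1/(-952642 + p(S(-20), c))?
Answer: -1/168562 ≈ -5.9325e-6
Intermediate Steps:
S(H) = 11 (S(H) = 7 + 4 = 11)
p(v, Q) = Q*(Q + v) (p(v, Q) = (Q + v)*Q = Q*(Q + v))
1/(-952642 + p(S(-20), c)) = 1/(-952642 - 891*(-891 + 11)) = 1/(-952642 - 891*(-880)) = 1/(-952642 + 784080) = 1/(-168562) = -1/168562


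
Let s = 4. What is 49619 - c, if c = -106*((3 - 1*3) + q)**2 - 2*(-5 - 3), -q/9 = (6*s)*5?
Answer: 123688003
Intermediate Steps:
q = -1080 (q = -9*6*4*5 = -216*5 = -9*120 = -1080)
c = -123638384 (c = -106*((3 - 1*3) - 1080)**2 - 2*(-5 - 3) = -106*((3 - 3) - 1080)**2 - 2*(-8) = -106*(0 - 1080)**2 + 16 = -106*(-1080)**2 + 16 = -106*1166400 + 16 = -123638400 + 16 = -123638384)
49619 - c = 49619 - 1*(-123638384) = 49619 + 123638384 = 123688003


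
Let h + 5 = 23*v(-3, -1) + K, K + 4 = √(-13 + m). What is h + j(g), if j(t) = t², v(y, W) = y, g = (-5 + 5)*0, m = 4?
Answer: -78 + 3*I ≈ -78.0 + 3.0*I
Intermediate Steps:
g = 0 (g = 0*0 = 0)
K = -4 + 3*I (K = -4 + √(-13 + 4) = -4 + √(-9) = -4 + 3*I ≈ -4.0 + 3.0*I)
h = -78 + 3*I (h = -5 + (23*(-3) + (-4 + 3*I)) = -5 + (-69 + (-4 + 3*I)) = -5 + (-73 + 3*I) = -78 + 3*I ≈ -78.0 + 3.0*I)
h + j(g) = (-78 + 3*I) + 0² = (-78 + 3*I) + 0 = -78 + 3*I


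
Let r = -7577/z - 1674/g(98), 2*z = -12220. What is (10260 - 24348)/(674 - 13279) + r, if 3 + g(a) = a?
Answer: -4467002281/292662890 ≈ -15.263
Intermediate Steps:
z = -6110 (z = (½)*(-12220) = -6110)
g(a) = -3 + a
r = -380333/23218 (r = -7577/(-6110) - 1674/(-3 + 98) = -7577*(-1/6110) - 1674/95 = 7577/6110 - 1674*1/95 = 7577/6110 - 1674/95 = -380333/23218 ≈ -16.381)
(10260 - 24348)/(674 - 13279) + r = (10260 - 24348)/(674 - 13279) - 380333/23218 = -14088/(-12605) - 380333/23218 = -14088*(-1/12605) - 380333/23218 = 14088/12605 - 380333/23218 = -4467002281/292662890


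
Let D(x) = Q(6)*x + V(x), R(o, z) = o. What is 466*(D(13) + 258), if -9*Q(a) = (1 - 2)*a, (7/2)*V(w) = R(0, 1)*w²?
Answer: 372800/3 ≈ 1.2427e+5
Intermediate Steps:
V(w) = 0 (V(w) = 2*(0*w²)/7 = (2/7)*0 = 0)
Q(a) = a/9 (Q(a) = -(1 - 2)*a/9 = -(-1)*a/9 = a/9)
D(x) = 2*x/3 (D(x) = ((⅑)*6)*x + 0 = 2*x/3 + 0 = 2*x/3)
466*(D(13) + 258) = 466*((⅔)*13 + 258) = 466*(26/3 + 258) = 466*(800/3) = 372800/3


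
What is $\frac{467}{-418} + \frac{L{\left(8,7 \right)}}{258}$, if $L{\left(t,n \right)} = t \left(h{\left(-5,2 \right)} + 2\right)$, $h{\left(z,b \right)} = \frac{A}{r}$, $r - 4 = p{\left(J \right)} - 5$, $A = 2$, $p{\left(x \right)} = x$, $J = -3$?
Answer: $- \frac{19245}{17974} \approx -1.0707$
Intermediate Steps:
$r = -4$ ($r = 4 - 8 = -4$)
$h{\left(z,b \right)} = - \frac{1}{2}$ ($h{\left(z,b \right)} = \frac{2}{-4} = 2 \left(- \frac{1}{4}\right) = - \frac{1}{2}$)
$L{\left(t,n \right)} = \frac{3 t}{2}$ ($L{\left(t,n \right)} = t \left(- \frac{1}{2} + 2\right) = t \frac{3}{2} = \frac{3 t}{2}$)
$\frac{467}{-418} + \frac{L{\left(8,7 \right)}}{258} = \frac{467}{-418} + \frac{\frac{3}{2} \cdot 8}{258} = 467 \left(- \frac{1}{418}\right) + 12 \cdot \frac{1}{258} = - \frac{467}{418} + \frac{2}{43} = - \frac{19245}{17974}$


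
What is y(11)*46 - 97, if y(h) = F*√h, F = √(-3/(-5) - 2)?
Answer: -97 + 46*I*√385/5 ≈ -97.0 + 180.52*I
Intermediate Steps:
F = I*√35/5 (F = √(-3*(-⅕) - 2) = √(⅗ - 2) = √(-7/5) = I*√35/5 ≈ 1.1832*I)
y(h) = I*√35*√h/5 (y(h) = (I*√35/5)*√h = I*√35*√h/5)
y(11)*46 - 97 = (I*√35*√11/5)*46 - 97 = (I*√385/5)*46 - 97 = 46*I*√385/5 - 97 = -97 + 46*I*√385/5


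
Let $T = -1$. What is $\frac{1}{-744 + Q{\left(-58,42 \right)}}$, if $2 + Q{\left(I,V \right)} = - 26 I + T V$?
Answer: $\frac{1}{720} \approx 0.0013889$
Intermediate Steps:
$Q{\left(I,V \right)} = -2 - V - 26 I$ ($Q{\left(I,V \right)} = -2 - \left(V + 26 I\right) = -2 - V - 26 I$)
$\frac{1}{-744 + Q{\left(-58,42 \right)}} = \frac{1}{-744 - -1464} = \frac{1}{-744 + 1464} = \frac{1}{720}$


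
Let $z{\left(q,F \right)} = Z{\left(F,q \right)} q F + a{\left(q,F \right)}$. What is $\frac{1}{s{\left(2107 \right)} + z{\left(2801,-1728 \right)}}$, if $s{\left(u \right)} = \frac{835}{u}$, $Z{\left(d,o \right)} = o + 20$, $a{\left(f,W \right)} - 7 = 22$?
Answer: $- \frac{2107}{28768980230478} \approx -7.3239 \cdot 10^{-11}$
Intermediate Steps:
$a{\left(f,W \right)} = 29$ ($a{\left(f,W \right)} = 7 + 22 = 29$)
$Z{\left(d,o \right)} = 20 + o$
$z{\left(q,F \right)} = 29 + F q \left(20 + q\right)$ ($z{\left(q,F \right)} = \left(20 + q\right) q F + 29 = q \left(20 + q\right) F + 29 = F q \left(20 + q\right) + 29 = 29 + F q \left(20 + q\right)$)
$\frac{1}{s{\left(2107 \right)} + z{\left(2801,-1728 \right)}} = \frac{1}{\frac{835}{2107} + \left(29 - 4840128 \left(20 + 2801\right)\right)} = \frac{1}{835 \cdot \frac{1}{2107} + \left(29 - 4840128 \cdot 2821\right)} = \frac{1}{\frac{835}{2107} + \left(29 - 13654001088\right)} = \frac{1}{\frac{835}{2107} - 13654001059} = \frac{1}{- \frac{28768980230478}{2107}} = - \frac{2107}{28768980230478}$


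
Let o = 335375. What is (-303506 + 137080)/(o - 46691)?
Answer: -83213/144342 ≈ -0.57650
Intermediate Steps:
(-303506 + 137080)/(o - 46691) = (-303506 + 137080)/(335375 - 46691) = -166426/288684 = -166426*1/288684 = -83213/144342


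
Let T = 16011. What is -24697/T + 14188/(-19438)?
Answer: -353612177/155610909 ≈ -2.2724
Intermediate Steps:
-24697/T + 14188/(-19438) = -24697/16011 + 14188/(-19438) = -24697*1/16011 + 14188*(-1/19438) = -24697/16011 - 7094/9719 = -353612177/155610909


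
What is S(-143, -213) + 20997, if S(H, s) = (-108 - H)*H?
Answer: 15992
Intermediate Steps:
S(H, s) = H*(-108 - H)
S(-143, -213) + 20997 = -1*(-143)*(108 - 143) + 20997 = -1*(-143)*(-35) + 20997 = -5005 + 20997 = 15992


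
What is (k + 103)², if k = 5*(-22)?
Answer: 49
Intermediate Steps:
k = -110
(k + 103)² = (-110 + 103)² = (-7)² = 49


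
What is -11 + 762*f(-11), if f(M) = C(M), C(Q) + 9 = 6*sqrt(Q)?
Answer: -6869 + 4572*I*sqrt(11) ≈ -6869.0 + 15164.0*I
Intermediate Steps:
C(Q) = -9 + 6*sqrt(Q)
f(M) = -9 + 6*sqrt(M)
-11 + 762*f(-11) = -11 + 762*(-9 + 6*sqrt(-11)) = -11 + 762*(-9 + 6*(I*sqrt(11))) = -11 + 762*(-9 + 6*I*sqrt(11)) = -11 + (-6858 + 4572*I*sqrt(11)) = -6869 + 4572*I*sqrt(11)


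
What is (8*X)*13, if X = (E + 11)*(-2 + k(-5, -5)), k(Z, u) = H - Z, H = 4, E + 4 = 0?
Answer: 5096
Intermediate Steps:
E = -4 (E = -4 + 0 = -4)
k(Z, u) = 4 - Z
X = 49 (X = (-4 + 11)*(-2 + (4 - 1*(-5))) = 7*(-2 + (4 + 5)) = 7*(-2 + 9) = 7*7 = 49)
(8*X)*13 = (8*49)*13 = 392*13 = 5096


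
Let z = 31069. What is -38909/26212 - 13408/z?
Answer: -1560314217/814380628 ≈ -1.9160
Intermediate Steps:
-38909/26212 - 13408/z = -38909/26212 - 13408/31069 = -1560314217/814380628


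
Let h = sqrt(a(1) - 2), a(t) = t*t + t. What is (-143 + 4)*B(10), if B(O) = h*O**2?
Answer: 0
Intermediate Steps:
a(t) = t + t**2 (a(t) = t**2 + t = t + t**2)
h = 0 (h = sqrt(1*(1 + 1) - 2) = sqrt(1*2 - 2) = sqrt(2 - 2) = sqrt(0) = 0)
B(O) = 0 (B(O) = 0*O**2 = 0)
(-143 + 4)*B(10) = (-143 + 4)*0 = -139*0 = 0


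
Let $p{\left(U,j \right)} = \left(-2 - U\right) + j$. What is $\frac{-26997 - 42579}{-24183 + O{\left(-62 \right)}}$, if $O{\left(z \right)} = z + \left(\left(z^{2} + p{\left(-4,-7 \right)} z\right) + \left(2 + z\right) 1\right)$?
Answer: $\frac{23192}{6717} \approx 3.4527$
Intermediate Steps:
$p{\left(U,j \right)} = -2 + j - U$
$O{\left(z \right)} = 2 + z^{2} - 3 z$ ($O{\left(z \right)} = z + \left(\left(z^{2} + \left(-2 - 7 - -4\right) z\right) + \left(2 + z\right) 1\right) = z + \left(\left(z^{2} + \left(-2 - 7 + 4\right) z\right) + \left(2 + z\right)\right) = z + \left(\left(z^{2} - 5 z\right) + \left(2 + z\right)\right) = z + \left(2 + z^{2} - 4 z\right) = 2 + z^{2} - 3 z$)
$\frac{-26997 - 42579}{-24183 + O{\left(-62 \right)}} = \frac{-26997 - 42579}{-24183 + \left(2 + \left(-62\right)^{2} - -186\right)} = - \frac{69576}{-24183 + \left(2 + 3844 + 186\right)} = - \frac{69576}{-24183 + 4032} = - \frac{69576}{-20151} = \left(-69576\right) \left(- \frac{1}{20151}\right) = \frac{23192}{6717}$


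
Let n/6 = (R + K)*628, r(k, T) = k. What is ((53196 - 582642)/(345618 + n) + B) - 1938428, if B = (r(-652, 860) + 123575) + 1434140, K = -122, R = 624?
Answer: -142195460776/372859 ≈ -3.8137e+5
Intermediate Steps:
B = 1557063 (B = (-652 + 123575) + 1434140 = 122923 + 1434140 = 1557063)
n = 1891536 (n = 6*((624 - 122)*628) = 6*(502*628) = 6*315256 = 1891536)
((53196 - 582642)/(345618 + n) + B) - 1938428 = ((53196 - 582642)/(345618 + 1891536) + 1557063) - 1938428 = (-529446/2237154 + 1557063) - 1938428 = (-529446*1/2237154 + 1557063) - 1938428 = (-88241/372859 + 1557063) - 1938428 = 580564864876/372859 - 1938428 = -142195460776/372859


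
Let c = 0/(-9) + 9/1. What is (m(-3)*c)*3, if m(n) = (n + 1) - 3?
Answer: -135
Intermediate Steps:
m(n) = -2 + n (m(n) = (1 + n) - 3 = -2 + n)
c = 9 (c = 0*(-⅑) + 9*1 = 0 + 9 = 9)
(m(-3)*c)*3 = ((-2 - 3)*9)*3 = -5*9*3 = -45*3 = -135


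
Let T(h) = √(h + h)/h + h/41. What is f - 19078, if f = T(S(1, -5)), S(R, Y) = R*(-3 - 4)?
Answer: -782205/41 - I*√14/7 ≈ -19078.0 - 0.53452*I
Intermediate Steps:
S(R, Y) = -7*R (S(R, Y) = R*(-7) = -7*R)
T(h) = h/41 + √2/√h (T(h) = √(2*h)/h + h*(1/41) = (√2*√h)/h + h/41 = √2/√h + h/41 = h/41 + √2/√h)
f = -7/41 - I*√14/7 (f = (-7*1)/41 + √2/√(-7*1) = (1/41)*(-7) + √2/√(-7) = -7/41 + √2*(-I*√7/7) = -7/41 - I*√14/7 ≈ -0.17073 - 0.53452*I)
f - 19078 = (-7/41 - I*√14/7) - 19078 = -782205/41 - I*√14/7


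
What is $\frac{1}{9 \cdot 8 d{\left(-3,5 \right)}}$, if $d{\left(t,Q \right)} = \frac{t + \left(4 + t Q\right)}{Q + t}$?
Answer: $- \frac{1}{504} \approx -0.0019841$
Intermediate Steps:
$d{\left(t,Q \right)} = \frac{4 + t + Q t}{Q + t}$ ($d{\left(t,Q \right)} = \frac{t + \left(4 + Q t\right)}{Q + t} = \frac{4 + t + Q t}{Q + t}$)
$\frac{1}{9 \cdot 8 d{\left(-3,5 \right)}} = \frac{1}{9 \cdot 8 \frac{4 - 3 + 5 \left(-3\right)}{5 - 3}} = \frac{1}{72 \frac{4 - 3 - 15}{2}} = \frac{1}{72 \cdot \frac{1}{2} \left(-14\right)} = \frac{1}{72 \left(-7\right)} = \frac{1}{-504} = - \frac{1}{504}$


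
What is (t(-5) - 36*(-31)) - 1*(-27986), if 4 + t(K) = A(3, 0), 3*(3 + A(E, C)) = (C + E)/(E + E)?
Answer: 174571/6 ≈ 29095.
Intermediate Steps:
A(E, C) = -3 + (C + E)/(6*E) (A(E, C) = -3 + ((C + E)/(E + E))/3 = -3 + ((C + E)/((2*E)))/3 = -3 + ((C + E)*(1/(2*E)))/3 = -3 + ((C + E)/(2*E))/3 = -3 + (C + E)/(6*E))
t(K) = -41/6 (t(K) = -4 + (⅙)*(0 - 17*3)/3 = -4 + (⅙)*(⅓)*(0 - 51) = -4 + (⅙)*(⅓)*(-51) = -4 - 17/6 = -41/6)
(t(-5) - 36*(-31)) - 1*(-27986) = (-41/6 - 36*(-31)) - 1*(-27986) = (-41/6 + 1116) + 27986 = 6655/6 + 27986 = 174571/6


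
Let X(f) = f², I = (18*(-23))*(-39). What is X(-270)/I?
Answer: 1350/299 ≈ 4.5151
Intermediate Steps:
I = 16146 (I = -414*(-39) = 16146)
X(-270)/I = (-270)²/16146 = 72900*(1/16146) = 1350/299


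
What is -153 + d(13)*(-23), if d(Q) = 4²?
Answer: -521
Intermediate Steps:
d(Q) = 16
-153 + d(13)*(-23) = -153 + 16*(-23) = -153 - 368 = -521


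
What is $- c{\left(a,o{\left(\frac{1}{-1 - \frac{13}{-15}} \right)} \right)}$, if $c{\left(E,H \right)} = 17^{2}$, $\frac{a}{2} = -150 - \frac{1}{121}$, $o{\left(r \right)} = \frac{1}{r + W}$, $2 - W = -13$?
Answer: $-289$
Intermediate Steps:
$W = 15$ ($W = 2 - -13 = 2 + 13 = 15$)
$o{\left(r \right)} = \frac{1}{15 + r}$ ($o{\left(r \right)} = \frac{1}{r + 15} = \frac{1}{15 + r}$)
$a = - \frac{36302}{121}$ ($a = 2 \left(-150 - \frac{1}{121}\right) = 2 \left(- \frac{18151}{121}\right) = - \frac{36302}{121} \approx -300.02$)
$c{\left(E,H \right)} = 289$
$- c{\left(a,o{\left(\frac{1}{-1 - \frac{13}{-15}} \right)} \right)} = \left(-1\right) 289 = -289$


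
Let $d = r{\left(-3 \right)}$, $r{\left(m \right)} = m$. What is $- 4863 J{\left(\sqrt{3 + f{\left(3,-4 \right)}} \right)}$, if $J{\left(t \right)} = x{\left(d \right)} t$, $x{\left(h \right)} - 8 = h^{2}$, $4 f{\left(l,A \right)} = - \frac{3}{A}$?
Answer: $- \frac{82671 \sqrt{51}}{4} \approx -1.476 \cdot 10^{5}$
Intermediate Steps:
$d = -3$
$f{\left(l,A \right)} = - \frac{3}{4 A}$ ($f{\left(l,A \right)} = \frac{\left(-3\right) \frac{1}{A}}{4} = - \frac{3}{4 A}$)
$x{\left(h \right)} = 8 + h^{2}$
$J{\left(t \right)} = 17 t$ ($J{\left(t \right)} = \left(8 + \left(-3\right)^{2}\right) t = \left(8 + 9\right) t = 17 t$)
$- 4863 J{\left(\sqrt{3 + f{\left(3,-4 \right)}} \right)} = - 4863 \cdot 17 \sqrt{3 - \frac{3}{4 \left(-4\right)}} = - 4863 \cdot 17 \sqrt{3 - - \frac{3}{16}} = - 4863 \cdot 17 \sqrt{3 + \frac{3}{16}} = - 4863 \cdot 17 \sqrt{\frac{51}{16}} = - 4863 \cdot 17 \frac{\sqrt{51}}{4} = - 4863 \frac{17 \sqrt{51}}{4} = - \frac{82671 \sqrt{51}}{4}$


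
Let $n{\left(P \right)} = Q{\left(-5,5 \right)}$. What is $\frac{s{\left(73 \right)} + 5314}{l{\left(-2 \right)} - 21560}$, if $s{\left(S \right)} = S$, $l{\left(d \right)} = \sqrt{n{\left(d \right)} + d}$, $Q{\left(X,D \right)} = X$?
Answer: $- \frac{16591960}{66404801} - \frac{5387 i \sqrt{7}}{464833607} \approx -0.24986 - 3.0662 \cdot 10^{-5} i$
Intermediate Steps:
$n{\left(P \right)} = -5$
$l{\left(d \right)} = \sqrt{-5 + d}$
$\frac{s{\left(73 \right)} + 5314}{l{\left(-2 \right)} - 21560} = \frac{73 + 5314}{\sqrt{-5 - 2} - 21560} = \frac{5387}{\sqrt{-7} - 21560} = \frac{5387}{i \sqrt{7} - 21560} = \frac{5387}{-21560 + i \sqrt{7}}$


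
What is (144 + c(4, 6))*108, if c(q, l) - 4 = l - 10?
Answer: 15552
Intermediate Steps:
c(q, l) = -6 + l (c(q, l) = 4 + (l - 10) = 4 + (-10 + l) = -6 + l)
(144 + c(4, 6))*108 = (144 + (-6 + 6))*108 = (144 + 0)*108 = 144*108 = 15552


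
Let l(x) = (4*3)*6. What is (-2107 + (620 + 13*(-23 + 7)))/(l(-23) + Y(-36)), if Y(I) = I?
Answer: -565/12 ≈ -47.083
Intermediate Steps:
l(x) = 72 (l(x) = 12*6 = 72)
(-2107 + (620 + 13*(-23 + 7)))/(l(-23) + Y(-36)) = (-2107 + (620 + 13*(-23 + 7)))/(72 - 36) = (-2107 + (620 + 13*(-16)))/36 = (-2107 + (620 - 208))*(1/36) = (-2107 + 412)*(1/36) = -1695*1/36 = -565/12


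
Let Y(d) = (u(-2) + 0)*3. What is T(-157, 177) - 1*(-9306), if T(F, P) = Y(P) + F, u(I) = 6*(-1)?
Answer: 9131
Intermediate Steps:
u(I) = -6
Y(d) = -18 (Y(d) = (-6 + 0)*3 = -6*3 = -18)
T(F, P) = -18 + F
T(-157, 177) - 1*(-9306) = (-18 - 157) - 1*(-9306) = -175 + 9306 = 9131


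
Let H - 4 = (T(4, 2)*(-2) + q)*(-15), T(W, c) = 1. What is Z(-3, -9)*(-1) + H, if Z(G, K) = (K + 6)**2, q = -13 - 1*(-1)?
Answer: 205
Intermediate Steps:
q = -12 (q = -13 + 1 = -12)
Z(G, K) = (6 + K)**2
H = 214 (H = 4 + (1*(-2) - 12)*(-15) = 4 + (-2 - 12)*(-15) = 4 - 14*(-15) = 4 + 210 = 214)
Z(-3, -9)*(-1) + H = (6 - 9)**2*(-1) + 214 = (-3)**2*(-1) + 214 = 9*(-1) + 214 = -9 + 214 = 205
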